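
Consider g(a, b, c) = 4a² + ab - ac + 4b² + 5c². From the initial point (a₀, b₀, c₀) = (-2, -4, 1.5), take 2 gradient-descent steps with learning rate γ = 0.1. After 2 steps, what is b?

∇g = (8a + b - c, a + 8b, -a + 10c)
(a₁, b₁, c₁) = (-2, -4, 1.5) − 0.1·(-21.5, -34, 17) = (0.15, -0.6, -0.2)
(a₂, b₂, c₂) = (0.15, -0.6, -0.2) − 0.1·(0.8, -4.65, -2.15) = (0.07, -0.135, 0.015)
b = -0.135

-0.135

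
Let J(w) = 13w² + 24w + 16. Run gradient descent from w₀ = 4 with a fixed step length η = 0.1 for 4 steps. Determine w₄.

31.3408

J′(w) = 26w + 24
w₁ = 4 − 0.1·128 = -8.8
w₂ = -8.8 − 0.1·(-204.8) = 11.68
w₃ = 11.68 − 0.1·327.68 = -21.088
w₄ = -21.088 − 0.1·(-524.288) = 31.3408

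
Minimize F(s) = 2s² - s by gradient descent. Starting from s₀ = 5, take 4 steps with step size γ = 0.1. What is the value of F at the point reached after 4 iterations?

0.63292672

F′(s) = 4s - 1
s₁ = 5 − 0.1·19 = 3.1
s₂ = 3.1 − 0.1·11.4 = 1.96
s₃ = 1.96 − 0.1·6.84 = 1.276
s₄ = 1.276 − 0.1·4.104 = 0.8656
F(0.8656) = 0.63292672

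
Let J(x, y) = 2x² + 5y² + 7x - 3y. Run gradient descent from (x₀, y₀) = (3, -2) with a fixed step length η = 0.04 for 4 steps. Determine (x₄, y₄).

∇J = (4x + 7, 10y - 3)
(x₁, y₁) = (3, -2) − 0.04·(19, -23) = (2.24, -1.08)
(x₂, y₂) = (2.24, -1.08) − 0.04·(15.96, -13.8) = (1.6016, -0.528)
(x₃, y₃) = (1.6016, -0.528) − 0.04·(13.4064, -8.28) = (1.065344, -0.1968)
(x₄, y₄) = (1.065344, -0.1968) − 0.04·(11.261376, -4.968) = (0.61488896, 0.00192)

(0.61488896, 0.00192)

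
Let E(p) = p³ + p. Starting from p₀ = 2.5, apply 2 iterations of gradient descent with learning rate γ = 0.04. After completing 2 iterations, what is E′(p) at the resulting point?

E′(p) = 3p² + 1
p₁ = 2.5 − 0.04·19.75 = 1.71
p₂ = 1.71 − 0.04·9.7723 = 1.319108
E′(p) at (1.319108) = 6.220137746992

6.220137746992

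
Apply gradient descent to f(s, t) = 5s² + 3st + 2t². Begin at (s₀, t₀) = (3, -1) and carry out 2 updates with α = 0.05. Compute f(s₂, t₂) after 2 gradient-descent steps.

∇f = (10s + 3t, 3s + 4t)
Step 1: at (3, -1), ∇f = (27, 5) → (3, -1) − 0.05·(27, 5) = (1.65, -1.25)
Step 2: at (1.65, -1.25), ∇f = (12.75, -0.05) → (1.65, -1.25) − 0.05·(12.75, -0.05) = (1.0125, -1.2475)
f(1.0125, -1.2475) = 4.4490125

4.4490125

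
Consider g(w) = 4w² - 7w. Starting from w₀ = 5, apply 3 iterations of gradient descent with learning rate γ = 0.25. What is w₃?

g′(w) = 8w - 7
w₁ = 5 − 0.25·33 = -3.25
w₂ = -3.25 − 0.25·(-33) = 5
w₃ = 5 − 0.25·33 = -3.25

-3.25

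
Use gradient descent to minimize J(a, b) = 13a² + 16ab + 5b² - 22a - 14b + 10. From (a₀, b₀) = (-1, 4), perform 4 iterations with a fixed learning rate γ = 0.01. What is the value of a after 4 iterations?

-1.36966912

∇J = (26a + 16b - 22, 16a + 10b - 14)
(a₁, b₁) = (-1, 4) − 0.01·(16, 10) = (-1.16, 3.9)
(a₂, b₂) = (-1.16, 3.9) − 0.01·(10.24, 6.44) = (-1.2624, 3.8356)
(a₃, b₃) = (-1.2624, 3.8356) − 0.01·(6.5472, 4.1576) = (-1.327872, 3.794024)
(a₄, b₄) = (-1.327872, 3.794024) − 0.01·(4.179712, 2.694288) = (-1.36966912, 3.76708112)
a = -1.36966912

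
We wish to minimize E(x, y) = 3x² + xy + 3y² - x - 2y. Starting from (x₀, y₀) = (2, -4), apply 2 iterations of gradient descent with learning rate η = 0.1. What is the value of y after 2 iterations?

∇E = (6x + y - 1, x + 6y - 2)
Step 1: at (2, -4), ∇E = (7, -24) → (2, -4) − 0.1·(7, -24) = (1.3, -1.6)
Step 2: at (1.3, -1.6), ∇E = (5.2, -10.3) → (1.3, -1.6) − 0.1·(5.2, -10.3) = (0.78, -0.57)
y = -0.57

-0.57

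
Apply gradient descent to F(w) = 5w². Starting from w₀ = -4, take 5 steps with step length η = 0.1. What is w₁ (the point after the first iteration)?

F′(w) = 10w
w₁ = -4 − 0.1·(-40) = 0

0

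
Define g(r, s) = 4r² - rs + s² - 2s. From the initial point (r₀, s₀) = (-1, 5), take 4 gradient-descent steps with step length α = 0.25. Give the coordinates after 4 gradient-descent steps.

(-1.83984375, 1.70703125)

∇g = (8r - s, -r + 2s - 2)
Step 1: at (-1, 5), ∇g = (-13, 9) → (-1, 5) − 0.25·(-13, 9) = (2.25, 2.75)
Step 2: at (2.25, 2.75), ∇g = (15.25, 1.25) → (2.25, 2.75) − 0.25·(15.25, 1.25) = (-1.5625, 2.4375)
Step 3: at (-1.5625, 2.4375), ∇g = (-14.9375, 4.4375) → (-1.5625, 2.4375) − 0.25·(-14.9375, 4.4375) = (2.171875, 1.328125)
Step 4: at (2.171875, 1.328125), ∇g = (16.046875, -1.515625) → (2.171875, 1.328125) − 0.25·(16.046875, -1.515625) = (-1.83984375, 1.70703125)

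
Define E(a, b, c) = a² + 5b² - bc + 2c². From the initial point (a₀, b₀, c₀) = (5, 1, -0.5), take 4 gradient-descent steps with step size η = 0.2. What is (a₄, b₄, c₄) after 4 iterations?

(0.648, 1.1968, -0.1952)

∇E = (2a, 10b - c, -b + 4c)
Step 1: at (5, 1, -0.5), ∇E = (10, 10.5, -3) → (5, 1, -0.5) − 0.2·(10, 10.5, -3) = (3, -1.1, 0.1)
Step 2: at (3, -1.1, 0.1), ∇E = (6, -11.1, 1.5) → (3, -1.1, 0.1) − 0.2·(6, -11.1, 1.5) = (1.8, 1.12, -0.2)
Step 3: at (1.8, 1.12, -0.2), ∇E = (3.6, 11.4, -1.92) → (1.8, 1.12, -0.2) − 0.2·(3.6, 11.4, -1.92) = (1.08, -1.16, 0.184)
Step 4: at (1.08, -1.16, 0.184), ∇E = (2.16, -11.784, 1.896) → (1.08, -1.16, 0.184) − 0.2·(2.16, -11.784, 1.896) = (0.648, 1.1968, -0.1952)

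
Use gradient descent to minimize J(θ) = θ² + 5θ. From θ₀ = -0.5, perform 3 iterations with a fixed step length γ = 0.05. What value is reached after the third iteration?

J′(θ) = 2θ + 5
Step 1: J′(-0.5) = 4; θ₁ = -0.5 − 0.05·4 = -0.7
Step 2: J′(-0.7) = 3.6; θ₂ = -0.7 − 0.05·3.6 = -0.88
Step 3: J′(-0.88) = 3.24; θ₃ = -0.88 − 0.05·3.24 = -1.042

-1.042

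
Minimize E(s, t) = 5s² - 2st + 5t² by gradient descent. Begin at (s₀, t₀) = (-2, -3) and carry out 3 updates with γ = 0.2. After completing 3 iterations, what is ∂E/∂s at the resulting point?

-12.144

∇E = (10s - 2t, -2s + 10t)
(s₁, t₁) = (-2, -3) − 0.2·(-14, -26) = (0.8, 2.2)
(s₂, t₂) = (0.8, 2.2) − 0.2·(3.6, 20.4) = (0.08, -1.88)
(s₃, t₃) = (0.08, -1.88) − 0.2·(4.56, -18.96) = (-0.832, 1.912)
∂E/∂s at (-0.832, 1.912) = -12.144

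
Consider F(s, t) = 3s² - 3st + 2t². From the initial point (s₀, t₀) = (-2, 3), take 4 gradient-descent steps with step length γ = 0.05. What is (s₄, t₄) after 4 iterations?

(0.1665625, 0.93984375)

∇F = (6s - 3t, -3s + 4t)
Step 1: at (-2, 3), ∇F = (-21, 18) → (-2, 3) − 0.05·(-21, 18) = (-0.95, 2.1)
Step 2: at (-0.95, 2.1), ∇F = (-12, 11.25) → (-0.95, 2.1) − 0.05·(-12, 11.25) = (-0.35, 1.5375)
Step 3: at (-0.35, 1.5375), ∇F = (-6.7125, 7.2) → (-0.35, 1.5375) − 0.05·(-6.7125, 7.2) = (-0.014375, 1.1775)
Step 4: at (-0.014375, 1.1775), ∇F = (-3.61875, 4.753125) → (-0.014375, 1.1775) − 0.05·(-3.61875, 4.753125) = (0.1665625, 0.93984375)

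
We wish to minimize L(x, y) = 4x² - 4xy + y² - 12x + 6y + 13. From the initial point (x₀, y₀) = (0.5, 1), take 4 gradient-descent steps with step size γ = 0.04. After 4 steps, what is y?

0.47776

∇L = (8x - 4y - 12, -4x + 2y + 6)
(x₁, y₁) = (0.5, 1) − 0.04·(-12, 6) = (0.98, 0.76)
(x₂, y₂) = (0.98, 0.76) − 0.04·(-7.2, 3.6) = (1.268, 0.616)
(x₃, y₃) = (1.268, 0.616) − 0.04·(-4.32, 2.16) = (1.4408, 0.5296)
(x₄, y₄) = (1.4408, 0.5296) − 0.04·(-2.592, 1.296) = (1.54448, 0.47776)
y = 0.47776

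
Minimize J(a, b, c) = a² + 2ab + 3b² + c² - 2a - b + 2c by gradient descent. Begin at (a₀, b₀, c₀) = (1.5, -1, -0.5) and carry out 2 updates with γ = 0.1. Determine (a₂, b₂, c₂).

(1.6, -0.46, -0.68)

∇J = (2a + 2b - 2, 2a + 6b - 1, 2c + 2)
(a₁, b₁, c₁) = (1.5, -1, -0.5) − 0.1·(-1, -4, 1) = (1.6, -0.6, -0.6)
(a₂, b₂, c₂) = (1.6, -0.6, -0.6) − 0.1·(0, -1.4, 0.8) = (1.6, -0.46, -0.68)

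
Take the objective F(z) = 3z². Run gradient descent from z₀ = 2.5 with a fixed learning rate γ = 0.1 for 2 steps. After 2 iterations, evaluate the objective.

0.48

F′(z) = 6z
z₁ = 2.5 − 0.1·15 = 1
z₂ = 1 − 0.1·6 = 0.4
F(0.4) = 0.48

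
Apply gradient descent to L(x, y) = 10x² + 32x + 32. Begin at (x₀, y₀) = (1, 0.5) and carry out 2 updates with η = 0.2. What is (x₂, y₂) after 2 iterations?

(21.8, 0.5)

∇L = (20x + 32, 0)
(x₁, y₁) = (1, 0.5) − 0.2·(52, 0) = (-9.4, 0.5)
(x₂, y₂) = (-9.4, 0.5) − 0.2·(-156, 0) = (21.8, 0.5)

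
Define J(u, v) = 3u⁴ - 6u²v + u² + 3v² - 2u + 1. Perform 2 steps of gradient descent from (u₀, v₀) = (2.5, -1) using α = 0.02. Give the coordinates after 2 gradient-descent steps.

∇J = (12u³ - 12uv + 2u - 2, -6u² + 6v)
(u₁, v₁) = (2.5, -1) − 0.02·(220.5, -43.5) = (-1.91, -0.13)
(u₂, v₂) = (-1.91, -0.13) − 0.02·(-92.414052, -22.6686) = (-0.06171896, 0.323372)

(-0.06171896, 0.323372)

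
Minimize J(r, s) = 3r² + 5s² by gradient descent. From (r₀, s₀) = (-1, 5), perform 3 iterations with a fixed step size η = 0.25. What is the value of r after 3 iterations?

∇J = (6r, 10s)
(r₁, s₁) = (-1, 5) − 0.25·(-6, 50) = (0.5, -7.5)
(r₂, s₂) = (0.5, -7.5) − 0.25·(3, -75) = (-0.25, 11.25)
(r₃, s₃) = (-0.25, 11.25) − 0.25·(-1.5, 112.5) = (0.125, -16.875)
r = 0.125

0.125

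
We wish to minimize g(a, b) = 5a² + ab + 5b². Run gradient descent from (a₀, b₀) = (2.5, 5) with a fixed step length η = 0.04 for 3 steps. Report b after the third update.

0.98624

∇g = (10a + b, a + 10b)
Step 1: at (2.5, 5), ∇g = (30, 52.5) → (2.5, 5) − 0.04·(30, 52.5) = (1.3, 2.9)
Step 2: at (1.3, 2.9), ∇g = (15.9, 30.3) → (1.3, 2.9) − 0.04·(15.9, 30.3) = (0.664, 1.688)
Step 3: at (0.664, 1.688), ∇g = (8.328, 17.544) → (0.664, 1.688) − 0.04·(8.328, 17.544) = (0.33088, 0.98624)
b = 0.98624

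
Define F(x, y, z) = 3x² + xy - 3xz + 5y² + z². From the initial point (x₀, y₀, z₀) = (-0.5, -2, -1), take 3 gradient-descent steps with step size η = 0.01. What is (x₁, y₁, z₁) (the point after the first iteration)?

∇F = (6x + y - 3z, x + 10y, -3x + 2z)
(x₁, y₁, z₁) = (-0.5, -2, -1) − 0.01·(-2, -20.5, -0.5) = (-0.48, -1.795, -0.995)

(-0.48, -1.795, -0.995)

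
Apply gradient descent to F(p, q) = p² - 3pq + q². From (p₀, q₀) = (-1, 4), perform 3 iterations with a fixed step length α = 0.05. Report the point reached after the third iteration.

∇F = (2p - 3q, -3p + 2q)
(p₁, q₁) = (-1, 4) − 0.05·(-14, 11) = (-0.3, 3.45)
(p₂, q₂) = (-0.3, 3.45) − 0.05·(-10.95, 7.8) = (0.2475, 3.06)
(p₃, q₃) = (0.2475, 3.06) − 0.05·(-8.685, 5.3775) = (0.68175, 2.791125)

(0.68175, 2.791125)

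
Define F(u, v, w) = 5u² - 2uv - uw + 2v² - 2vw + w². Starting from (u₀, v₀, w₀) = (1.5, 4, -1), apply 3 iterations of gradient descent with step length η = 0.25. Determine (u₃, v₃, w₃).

(-1.4375, 1.140625, 1.1484375)

∇F = (10u - 2v - w, -2u + 4v - 2w, -u - 2v + 2w)
(u₁, v₁, w₁) = (1.5, 4, -1) − 0.25·(8, 15, -11.5) = (-0.5, 0.25, 1.875)
(u₂, v₂, w₂) = (-0.5, 0.25, 1.875) − 0.25·(-7.375, -1.75, 3.75) = (1.34375, 0.6875, 0.9375)
(u₃, v₃, w₃) = (1.34375, 0.6875, 0.9375) − 0.25·(11.125, -1.8125, -0.84375) = (-1.4375, 1.140625, 1.1484375)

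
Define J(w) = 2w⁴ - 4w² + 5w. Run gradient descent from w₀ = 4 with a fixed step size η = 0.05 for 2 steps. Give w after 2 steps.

J′(w) = 8w³ - 8w + 5
Step 1: J′(4) = 485; w₁ = 4 − 0.05·485 = -20.25
Step 2: J′(-20.25) = -66263.125; w₂ = -20.25 − 0.05·(-66263.125) = 3292.90625

3292.90625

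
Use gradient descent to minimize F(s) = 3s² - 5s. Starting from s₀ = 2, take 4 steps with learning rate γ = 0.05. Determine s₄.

1.11345

F′(s) = 6s - 5
s₁ = 2 − 0.05·7 = 1.65
s₂ = 1.65 − 0.05·4.9 = 1.405
s₃ = 1.405 − 0.05·3.43 = 1.2335
s₄ = 1.2335 − 0.05·2.401 = 1.11345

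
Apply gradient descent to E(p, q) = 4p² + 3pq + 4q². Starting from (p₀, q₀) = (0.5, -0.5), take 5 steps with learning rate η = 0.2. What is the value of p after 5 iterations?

0

∇E = (8p + 3q, 3p + 8q)
(p₁, q₁) = (0.5, -0.5) − 0.2·(2.5, -2.5) = (0, 0)
(p₂, q₂) = (0, 0) − 0.2·(0, 0) = (0, 0)
(p₃, q₃) = (0, 0) − 0.2·(0, 0) = (0, 0)
(p₄, q₄) = (0, 0) − 0.2·(0, 0) = (0, 0)
(p₅, q₅) = (0, 0) − 0.2·(0, 0) = (0, 0)
p = 0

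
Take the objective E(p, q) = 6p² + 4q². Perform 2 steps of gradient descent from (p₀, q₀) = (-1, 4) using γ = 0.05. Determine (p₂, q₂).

∇E = (12p, 8q)
(p₁, q₁) = (-1, 4) − 0.05·(-12, 32) = (-0.4, 2.4)
(p₂, q₂) = (-0.4, 2.4) − 0.05·(-4.8, 19.2) = (-0.16, 1.44)

(-0.16, 1.44)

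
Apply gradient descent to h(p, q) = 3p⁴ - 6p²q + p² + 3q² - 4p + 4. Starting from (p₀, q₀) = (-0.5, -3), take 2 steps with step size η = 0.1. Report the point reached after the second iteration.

(-9.39485, 1.8615)

∇h = (12p³ - 12pq + 2p - 4, -6p² + 6q)
(p₁, q₁) = (-0.5, -3) − 0.1·(-24.5, -19.5) = (1.95, -1.05)
(p₂, q₂) = (1.95, -1.05) − 0.1·(113.4485, -29.115) = (-9.39485, 1.8615)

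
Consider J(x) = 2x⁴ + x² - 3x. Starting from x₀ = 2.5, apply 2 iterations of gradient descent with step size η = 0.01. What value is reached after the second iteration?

J′(x) = 8x³ + 2x - 3
Step 1: J′(2.5) = 127; x₁ = 2.5 − 0.01·127 = 1.23
Step 2: J′(1.23) = 14.346936; x₂ = 1.23 − 0.01·14.346936 = 1.08653064

1.08653064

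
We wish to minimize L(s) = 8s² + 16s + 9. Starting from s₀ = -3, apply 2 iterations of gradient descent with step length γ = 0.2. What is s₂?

L′(s) = 16s + 16
s₁ = -3 − 0.2·(-32) = 3.4
s₂ = 3.4 − 0.2·70.4 = -10.68

-10.68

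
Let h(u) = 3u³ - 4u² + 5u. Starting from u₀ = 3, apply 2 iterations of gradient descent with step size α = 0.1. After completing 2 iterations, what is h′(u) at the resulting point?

h′(u) = 9u² - 8u + 5
u₁ = 3 − 0.1·62 = -3.2
u₂ = -3.2 − 0.1·122.76 = -15.476
h′(u) at (-15.476) = 2284.367184

2284.367184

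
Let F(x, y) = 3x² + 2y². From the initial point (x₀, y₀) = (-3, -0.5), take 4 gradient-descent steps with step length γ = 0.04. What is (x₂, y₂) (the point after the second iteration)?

(-1.7328, -0.3528)

∇F = (6x, 4y)
Step 1: at (-3, -0.5), ∇F = (-18, -2) → (-3, -0.5) − 0.04·(-18, -2) = (-2.28, -0.42)
Step 2: at (-2.28, -0.42), ∇F = (-13.68, -1.68) → (-2.28, -0.42) − 0.04·(-13.68, -1.68) = (-1.7328, -0.3528)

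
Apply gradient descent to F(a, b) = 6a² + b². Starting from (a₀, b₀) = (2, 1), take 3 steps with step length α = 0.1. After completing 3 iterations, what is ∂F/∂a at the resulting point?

-0.192

∇F = (12a, 2b)
(a₁, b₁) = (2, 1) − 0.1·(24, 2) = (-0.4, 0.8)
(a₂, b₂) = (-0.4, 0.8) − 0.1·(-4.8, 1.6) = (0.08, 0.64)
(a₃, b₃) = (0.08, 0.64) − 0.1·(0.96, 1.28) = (-0.016, 0.512)
∂F/∂a at (-0.016, 0.512) = -0.192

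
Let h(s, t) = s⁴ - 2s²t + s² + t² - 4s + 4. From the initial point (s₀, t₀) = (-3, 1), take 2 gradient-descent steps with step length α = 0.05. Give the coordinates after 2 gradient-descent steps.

(0.6646, 2.149)

∇h = (4s³ - 4st + 2s - 4, -2s² + 2t)
(s₁, t₁) = (-3, 1) − 0.05·(-106, -16) = (2.3, 1.8)
(s₂, t₂) = (2.3, 1.8) − 0.05·(32.708, -6.98) = (0.6646, 2.149)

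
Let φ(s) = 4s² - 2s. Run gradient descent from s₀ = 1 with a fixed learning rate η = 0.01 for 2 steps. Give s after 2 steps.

0.8848

φ′(s) = 8s - 2
Step 1: φ′(1) = 6; s₁ = 1 − 0.01·6 = 0.94
Step 2: φ′(0.94) = 5.52; s₂ = 0.94 − 0.01·5.52 = 0.8848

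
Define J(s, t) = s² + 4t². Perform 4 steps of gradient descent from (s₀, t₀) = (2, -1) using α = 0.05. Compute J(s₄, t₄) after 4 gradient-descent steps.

1.78905348

∇J = (2s, 8t)
Step 1: at (2, -1), ∇J = (4, -8) → (2, -1) − 0.05·(4, -8) = (1.8, -0.6)
Step 2: at (1.8, -0.6), ∇J = (3.6, -4.8) → (1.8, -0.6) − 0.05·(3.6, -4.8) = (1.62, -0.36)
Step 3: at (1.62, -0.36), ∇J = (3.24, -2.88) → (1.62, -0.36) − 0.05·(3.24, -2.88) = (1.458, -0.216)
Step 4: at (1.458, -0.216), ∇J = (2.916, -1.728) → (1.458, -0.216) − 0.05·(2.916, -1.728) = (1.3122, -0.1296)
J(1.3122, -0.1296) = 1.78905348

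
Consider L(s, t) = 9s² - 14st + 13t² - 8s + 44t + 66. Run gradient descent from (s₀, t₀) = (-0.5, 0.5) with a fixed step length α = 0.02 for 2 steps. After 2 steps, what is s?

-0.0712

∇L = (18s - 14t - 8, -14s + 26t + 44)
Step 1: at (-0.5, 0.5), ∇L = (-24, 64) → (-0.5, 0.5) − 0.02·(-24, 64) = (-0.02, -0.78)
Step 2: at (-0.02, -0.78), ∇L = (2.56, 24) → (-0.02, -0.78) − 0.02·(2.56, 24) = (-0.0712, -1.26)
s = -0.0712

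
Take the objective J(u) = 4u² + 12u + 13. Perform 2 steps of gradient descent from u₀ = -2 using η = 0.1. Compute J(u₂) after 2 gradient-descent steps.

J′(u) = 8u + 12
Step 1: J′(-2) = -4; u₁ = -2 − 0.1·(-4) = -1.6
Step 2: J′(-1.6) = -0.8; u₂ = -1.6 − 0.1·(-0.8) = -1.52
J(-1.52) = 4.0016

4.0016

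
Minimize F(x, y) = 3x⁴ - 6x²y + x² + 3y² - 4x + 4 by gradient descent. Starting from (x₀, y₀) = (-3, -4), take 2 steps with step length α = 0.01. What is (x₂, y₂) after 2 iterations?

∇F = (12x³ - 12xy + 2x - 4, -6x² + 6y)
Step 1: at (-3, -4), ∇F = (-478, -78) → (-3, -4) − 0.01·(-478, -78) = (1.78, -3.22)
Step 2: at (1.78, -3.22), ∇F = (136.016224, -38.3304) → (1.78, -3.22) − 0.01·(136.016224, -38.3304) = (0.41983776, -2.836696)

(0.41983776, -2.836696)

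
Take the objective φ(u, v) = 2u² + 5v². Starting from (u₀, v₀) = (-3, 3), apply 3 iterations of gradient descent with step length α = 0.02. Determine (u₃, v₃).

∇φ = (4u, 10v)
Step 1: at (-3, 3), ∇φ = (-12, 30) → (-3, 3) − 0.02·(-12, 30) = (-2.76, 2.4)
Step 2: at (-2.76, 2.4), ∇φ = (-11.04, 24) → (-2.76, 2.4) − 0.02·(-11.04, 24) = (-2.5392, 1.92)
Step 3: at (-2.5392, 1.92), ∇φ = (-10.1568, 19.2) → (-2.5392, 1.92) − 0.02·(-10.1568, 19.2) = (-2.336064, 1.536)

(-2.336064, 1.536)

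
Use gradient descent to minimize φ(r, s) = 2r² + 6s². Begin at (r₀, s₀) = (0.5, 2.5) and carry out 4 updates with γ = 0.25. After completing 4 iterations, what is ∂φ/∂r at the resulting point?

0

∇φ = (4r, 12s)
Step 1: at (0.5, 2.5), ∇φ = (2, 30) → (0.5, 2.5) − 0.25·(2, 30) = (0, -5)
Step 2: at (0, -5), ∇φ = (0, -60) → (0, -5) − 0.25·(0, -60) = (0, 10)
Step 3: at (0, 10), ∇φ = (0, 120) → (0, 10) − 0.25·(0, 120) = (0, -20)
Step 4: at (0, -20), ∇φ = (0, -240) → (0, -20) − 0.25·(0, -240) = (0, 40)
∂φ/∂r at (0, 40) = 0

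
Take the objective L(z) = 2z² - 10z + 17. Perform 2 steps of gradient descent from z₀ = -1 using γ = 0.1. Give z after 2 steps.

1.24

L′(z) = 4z - 10
Step 1: L′(-1) = -14; z₁ = -1 − 0.1·(-14) = 0.4
Step 2: L′(0.4) = -8.4; z₂ = 0.4 − 0.1·(-8.4) = 1.24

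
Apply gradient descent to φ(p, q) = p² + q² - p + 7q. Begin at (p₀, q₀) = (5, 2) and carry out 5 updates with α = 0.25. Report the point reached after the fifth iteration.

(0.640625, -3.328125)

∇φ = (2p - 1, 2q + 7)
Step 1: at (5, 2), ∇φ = (9, 11) → (5, 2) − 0.25·(9, 11) = (2.75, -0.75)
Step 2: at (2.75, -0.75), ∇φ = (4.5, 5.5) → (2.75, -0.75) − 0.25·(4.5, 5.5) = (1.625, -2.125)
Step 3: at (1.625, -2.125), ∇φ = (2.25, 2.75) → (1.625, -2.125) − 0.25·(2.25, 2.75) = (1.0625, -2.8125)
Step 4: at (1.0625, -2.8125), ∇φ = (1.125, 1.375) → (1.0625, -2.8125) − 0.25·(1.125, 1.375) = (0.78125, -3.15625)
Step 5: at (0.78125, -3.15625), ∇φ = (0.5625, 0.6875) → (0.78125, -3.15625) − 0.25·(0.5625, 0.6875) = (0.640625, -3.328125)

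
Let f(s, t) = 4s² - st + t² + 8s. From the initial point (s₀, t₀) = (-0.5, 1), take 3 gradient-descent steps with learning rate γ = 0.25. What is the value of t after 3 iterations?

∇f = (8s - t + 8, -s + 2t)
(s₁, t₁) = (-0.5, 1) − 0.25·(3, 2.5) = (-1.25, 0.375)
(s₂, t₂) = (-1.25, 0.375) − 0.25·(-2.375, 2) = (-0.65625, -0.125)
(s₃, t₃) = (-0.65625, -0.125) − 0.25·(2.875, 0.40625) = (-1.375, -0.2265625)
t = -0.2265625

-0.2265625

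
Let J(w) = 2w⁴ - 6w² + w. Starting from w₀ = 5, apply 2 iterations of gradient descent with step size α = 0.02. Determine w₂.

405.16559488

J′(w) = 8w³ - 12w + 1
Step 1: J′(5) = 941; w₁ = 5 − 0.02·941 = -13.82
Step 2: J′(-13.82) = -20949.279744; w₂ = -13.82 − 0.02·(-20949.279744) = 405.16559488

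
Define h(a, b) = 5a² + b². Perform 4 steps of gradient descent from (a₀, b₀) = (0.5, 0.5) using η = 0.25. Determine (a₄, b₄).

(2.53125, 0.03125)

∇h = (10a, 2b)
Step 1: at (0.5, 0.5), ∇h = (5, 1) → (0.5, 0.5) − 0.25·(5, 1) = (-0.75, 0.25)
Step 2: at (-0.75, 0.25), ∇h = (-7.5, 0.5) → (-0.75, 0.25) − 0.25·(-7.5, 0.5) = (1.125, 0.125)
Step 3: at (1.125, 0.125), ∇h = (11.25, 0.25) → (1.125, 0.125) − 0.25·(11.25, 0.25) = (-1.6875, 0.0625)
Step 4: at (-1.6875, 0.0625), ∇h = (-16.875, 0.125) → (-1.6875, 0.0625) − 0.25·(-16.875, 0.125) = (2.53125, 0.03125)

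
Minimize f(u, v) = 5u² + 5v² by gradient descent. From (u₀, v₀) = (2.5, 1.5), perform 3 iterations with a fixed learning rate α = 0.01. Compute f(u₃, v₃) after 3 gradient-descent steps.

∇f = (10u, 10v)
(u₁, v₁) = (2.5, 1.5) − 0.01·(25, 15) = (2.25, 1.35)
(u₂, v₂) = (2.25, 1.35) − 0.01·(22.5, 13.5) = (2.025, 1.215)
(u₃, v₃) = (2.025, 1.215) − 0.01·(20.25, 12.15) = (1.8225, 1.0935)
f(1.8225, 1.0935) = 22.5862425

22.5862425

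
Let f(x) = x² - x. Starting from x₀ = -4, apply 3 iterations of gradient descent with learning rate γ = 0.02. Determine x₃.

f′(x) = 2x - 1
Step 1: f′(-4) = -9; x₁ = -4 − 0.02·(-9) = -3.82
Step 2: f′(-3.82) = -8.64; x₂ = -3.82 − 0.02·(-8.64) = -3.6472
Step 3: f′(-3.6472) = -8.2944; x₃ = -3.6472 − 0.02·(-8.2944) = -3.481312

-3.481312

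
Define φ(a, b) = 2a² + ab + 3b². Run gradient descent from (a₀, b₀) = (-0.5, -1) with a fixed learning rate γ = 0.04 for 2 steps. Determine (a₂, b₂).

∇φ = (4a + b, a + 6b)
(a₁, b₁) = (-0.5, -1) − 0.04·(-3, -6.5) = (-0.38, -0.74)
(a₂, b₂) = (-0.38, -0.74) − 0.04·(-2.26, -4.82) = (-0.2896, -0.5472)

(-0.2896, -0.5472)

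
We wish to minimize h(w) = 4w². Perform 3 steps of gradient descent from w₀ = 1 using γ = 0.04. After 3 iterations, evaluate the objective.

h′(w) = 8w
w₁ = 1 − 0.04·8 = 0.68
w₂ = 0.68 − 0.04·5.44 = 0.4624
w₃ = 0.4624 − 0.04·3.6992 = 0.314432
h(0.314432) = 0.395469930496

0.395469930496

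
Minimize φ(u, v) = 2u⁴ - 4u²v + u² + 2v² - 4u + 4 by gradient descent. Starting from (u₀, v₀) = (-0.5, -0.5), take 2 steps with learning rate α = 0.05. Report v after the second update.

∇φ = (8u³ - 8uv + 2u - 4, -4u² + 4v)
Step 1: at (-0.5, -0.5), ∇φ = (-8, -3) → (-0.5, -0.5) − 0.05·(-8, -3) = (-0.1, -0.35)
Step 2: at (-0.1, -0.35), ∇φ = (-4.488, -1.44) → (-0.1, -0.35) − 0.05·(-4.488, -1.44) = (0.1244, -0.278)
v = -0.278

-0.278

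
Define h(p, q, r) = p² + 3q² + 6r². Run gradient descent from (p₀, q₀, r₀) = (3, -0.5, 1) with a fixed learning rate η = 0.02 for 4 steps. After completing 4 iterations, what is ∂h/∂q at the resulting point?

∇h = (2p, 6q, 12r)
(p₁, q₁, r₁) = (3, -0.5, 1) − 0.02·(6, -3, 12) = (2.88, -0.44, 0.76)
(p₂, q₂, r₂) = (2.88, -0.44, 0.76) − 0.02·(5.76, -2.64, 9.12) = (2.7648, -0.3872, 0.5776)
(p₃, q₃, r₃) = (2.7648, -0.3872, 0.5776) − 0.02·(5.5296, -2.3232, 6.9312) = (2.654208, -0.340736, 0.438976)
(p₄, q₄, r₄) = (2.654208, -0.340736, 0.438976) − 0.02·(5.308416, -2.044416, 5.267712) = (2.54803968, -0.29984768, 0.33362176)
∂h/∂q at (2.54803968, -0.29984768, 0.33362176) = -1.79908608

-1.79908608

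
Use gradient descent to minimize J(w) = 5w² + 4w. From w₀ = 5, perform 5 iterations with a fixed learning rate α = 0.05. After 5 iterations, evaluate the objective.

-0.6576171875

J′(w) = 10w + 4
w₁ = 5 − 0.05·54 = 2.3
w₂ = 2.3 − 0.05·27 = 0.95
w₃ = 0.95 − 0.05·13.5 = 0.275
w₄ = 0.275 − 0.05·6.75 = -0.0625
w₅ = -0.0625 − 0.05·3.375 = -0.23125
J(-0.23125) = -0.6576171875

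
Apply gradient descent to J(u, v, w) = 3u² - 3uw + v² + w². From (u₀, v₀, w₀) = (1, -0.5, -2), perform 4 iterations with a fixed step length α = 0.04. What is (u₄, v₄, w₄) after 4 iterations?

∇J = (6u - 3w, 2v, -3u + 2w)
Step 1: at (1, -0.5, -2), ∇J = (12, -1, -7) → (1, -0.5, -2) − 0.04·(12, -1, -7) = (0.52, -0.46, -1.72)
Step 2: at (0.52, -0.46, -1.72), ∇J = (8.28, -0.92, -5) → (0.52, -0.46, -1.72) − 0.04·(8.28, -0.92, -5) = (0.1888, -0.4232, -1.52)
Step 3: at (0.1888, -0.4232, -1.52), ∇J = (5.6928, -0.8464, -3.6064) → (0.1888, -0.4232, -1.52) − 0.04·(5.6928, -0.8464, -3.6064) = (-0.038912, -0.389344, -1.375744)
Step 4: at (-0.038912, -0.389344, -1.375744), ∇J = (3.89376, -0.778688, -2.634752) → (-0.038912, -0.389344, -1.375744) − 0.04·(3.89376, -0.778688, -2.634752) = (-0.1946624, -0.35819648, -1.27035392)

(-0.1946624, -0.35819648, -1.27035392)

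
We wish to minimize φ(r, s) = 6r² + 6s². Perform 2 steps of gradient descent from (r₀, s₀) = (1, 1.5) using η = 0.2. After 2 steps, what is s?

2.94

∇φ = (12r, 12s)
Step 1: at (1, 1.5), ∇φ = (12, 18) → (1, 1.5) − 0.2·(12, 18) = (-1.4, -2.1)
Step 2: at (-1.4, -2.1), ∇φ = (-16.8, -25.2) → (-1.4, -2.1) − 0.2·(-16.8, -25.2) = (1.96, 2.94)
s = 2.94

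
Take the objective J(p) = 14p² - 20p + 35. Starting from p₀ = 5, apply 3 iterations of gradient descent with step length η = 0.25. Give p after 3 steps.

-925

J′(p) = 28p - 20
Step 1: J′(5) = 120; p₁ = 5 − 0.25·120 = -25
Step 2: J′(-25) = -720; p₂ = -25 − 0.25·(-720) = 155
Step 3: J′(155) = 4320; p₃ = 155 − 0.25·4320 = -925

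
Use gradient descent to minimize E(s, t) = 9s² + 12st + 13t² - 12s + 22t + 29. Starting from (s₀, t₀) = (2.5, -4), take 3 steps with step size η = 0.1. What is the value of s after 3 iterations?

14.656

∇E = (18s + 12t - 12, 12s + 26t + 22)
Step 1: at (2.5, -4), ∇E = (-15, -52) → (2.5, -4) − 0.1·(-15, -52) = (4, 1.2)
Step 2: at (4, 1.2), ∇E = (74.4, 101.2) → (4, 1.2) − 0.1·(74.4, 101.2) = (-3.44, -8.92)
Step 3: at (-3.44, -8.92), ∇E = (-180.96, -251.2) → (-3.44, -8.92) − 0.1·(-180.96, -251.2) = (14.656, 16.2)
s = 14.656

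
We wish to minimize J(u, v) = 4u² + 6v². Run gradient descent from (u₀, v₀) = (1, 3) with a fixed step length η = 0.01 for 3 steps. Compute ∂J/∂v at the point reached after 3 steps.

24.532992

∇J = (8u, 12v)
Step 1: at (1, 3), ∇J = (8, 36) → (1, 3) − 0.01·(8, 36) = (0.92, 2.64)
Step 2: at (0.92, 2.64), ∇J = (7.36, 31.68) → (0.92, 2.64) − 0.01·(7.36, 31.68) = (0.8464, 2.3232)
Step 3: at (0.8464, 2.3232), ∇J = (6.7712, 27.8784) → (0.8464, 2.3232) − 0.01·(6.7712, 27.8784) = (0.778688, 2.044416)
∂J/∂v at (0.778688, 2.044416) = 24.532992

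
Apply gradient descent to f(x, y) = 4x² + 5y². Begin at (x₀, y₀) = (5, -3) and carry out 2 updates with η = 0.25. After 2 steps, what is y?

∇f = (8x, 10y)
(x₁, y₁) = (5, -3) − 0.25·(40, -30) = (-5, 4.5)
(x₂, y₂) = (-5, 4.5) − 0.25·(-40, 45) = (5, -6.75)
y = -6.75

-6.75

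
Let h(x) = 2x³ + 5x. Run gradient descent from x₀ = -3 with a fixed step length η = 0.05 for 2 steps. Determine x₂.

-16.82075

h′(x) = 6x² + 5
x₁ = -3 − 0.05·59 = -5.95
x₂ = -5.95 − 0.05·217.415 = -16.82075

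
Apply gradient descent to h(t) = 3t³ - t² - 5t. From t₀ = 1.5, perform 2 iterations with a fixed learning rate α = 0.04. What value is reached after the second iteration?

0.923564

h′(t) = 9t² - 2t - 5
t₁ = 1.5 − 0.04·12.25 = 1.01
t₂ = 1.01 − 0.04·2.1609 = 0.923564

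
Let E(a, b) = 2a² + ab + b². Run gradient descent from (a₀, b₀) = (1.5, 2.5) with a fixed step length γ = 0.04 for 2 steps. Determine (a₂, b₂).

∇E = (4a + b, a + 2b)
Step 1: at (1.5, 2.5), ∇E = (8.5, 6.5) → (1.5, 2.5) − 0.04·(8.5, 6.5) = (1.16, 2.24)
Step 2: at (1.16, 2.24), ∇E = (6.88, 5.64) → (1.16, 2.24) − 0.04·(6.88, 5.64) = (0.8848, 2.0144)

(0.8848, 2.0144)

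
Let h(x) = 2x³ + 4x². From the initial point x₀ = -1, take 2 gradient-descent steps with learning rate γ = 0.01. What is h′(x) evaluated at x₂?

-2.153127906944

h′(x) = 6x² + 8x
x₁ = -1 − 0.01·(-2) = -0.98
x₂ = -0.98 − 0.01·(-2.0776) = -0.959224
h′(x) at (-0.959224) = -2.153127906944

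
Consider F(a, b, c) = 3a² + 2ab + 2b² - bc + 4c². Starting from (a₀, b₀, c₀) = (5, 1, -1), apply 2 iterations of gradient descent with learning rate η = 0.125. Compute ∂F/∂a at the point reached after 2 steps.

∇F = (6a + 2b, 2a + 4b - c, -b + 8c)
(a₁, b₁, c₁) = (5, 1, -1) − 0.125·(32, 15, -9) = (1, -0.875, 0.125)
(a₂, b₂, c₂) = (1, -0.875, 0.125) − 0.125·(4.25, -1.625, 1.875) = (0.46875, -0.671875, -0.109375)
∂F/∂a at (0.46875, -0.671875, -0.109375) = 1.46875

1.46875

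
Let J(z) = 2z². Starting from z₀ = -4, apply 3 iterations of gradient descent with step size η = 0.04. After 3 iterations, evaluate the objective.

J′(z) = 4z
z₁ = -4 − 0.04·(-16) = -3.36
z₂ = -3.36 − 0.04·(-13.44) = -2.8224
z₃ = -2.8224 − 0.04·(-11.2896) = -2.370816
J(-2.370816) = 11.241537011712

11.241537011712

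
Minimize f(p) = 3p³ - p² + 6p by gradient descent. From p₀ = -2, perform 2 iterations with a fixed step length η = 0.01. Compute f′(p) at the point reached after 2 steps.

99.491908107024

f′(p) = 9p² - 2p + 6
p₁ = -2 − 0.01·46 = -2.46
p₂ = -2.46 − 0.01·65.3844 = -3.113844
f′(p) at (-3.113844) = 99.491908107024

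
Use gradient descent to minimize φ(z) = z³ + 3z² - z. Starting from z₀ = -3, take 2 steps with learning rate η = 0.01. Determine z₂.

-3.169792

φ′(z) = 3z² + 6z - 1
z₁ = -3 − 0.01·8 = -3.08
z₂ = -3.08 − 0.01·8.9792 = -3.169792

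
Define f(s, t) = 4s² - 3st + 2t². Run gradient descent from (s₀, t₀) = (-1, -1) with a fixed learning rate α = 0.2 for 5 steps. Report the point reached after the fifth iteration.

∇f = (8s - 3t, -3s + 4t)
Step 1: at (-1, -1), ∇f = (-5, -1) → (-1, -1) − 0.2·(-5, -1) = (0, -0.8)
Step 2: at (0, -0.8), ∇f = (2.4, -3.2) → (0, -0.8) − 0.2·(2.4, -3.2) = (-0.48, -0.16)
Step 3: at (-0.48, -0.16), ∇f = (-3.36, 0.8) → (-0.48, -0.16) − 0.2·(-3.36, 0.8) = (0.192, -0.32)
Step 4: at (0.192, -0.32), ∇f = (2.496, -1.856) → (0.192, -0.32) − 0.2·(2.496, -1.856) = (-0.3072, 0.0512)
Step 5: at (-0.3072, 0.0512), ∇f = (-2.6112, 1.1264) → (-0.3072, 0.0512) − 0.2·(-2.6112, 1.1264) = (0.21504, -0.17408)

(0.21504, -0.17408)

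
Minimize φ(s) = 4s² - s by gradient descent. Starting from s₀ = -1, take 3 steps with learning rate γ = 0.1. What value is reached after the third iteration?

φ′(s) = 8s - 1
s₁ = -1 − 0.1·(-9) = -0.1
s₂ = -0.1 − 0.1·(-1.8) = 0.08
s₃ = 0.08 − 0.1·(-0.36) = 0.116

0.116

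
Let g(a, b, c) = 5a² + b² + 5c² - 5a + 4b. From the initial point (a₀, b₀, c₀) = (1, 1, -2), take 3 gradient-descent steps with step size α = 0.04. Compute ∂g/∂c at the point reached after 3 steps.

-4.32

∇g = (10a - 5, 2b + 4, 10c)
Step 1: at (1, 1, -2), ∇g = (5, 6, -20) → (1, 1, -2) − 0.04·(5, 6, -20) = (0.8, 0.76, -1.2)
Step 2: at (0.8, 0.76, -1.2), ∇g = (3, 5.52, -12) → (0.8, 0.76, -1.2) − 0.04·(3, 5.52, -12) = (0.68, 0.5392, -0.72)
Step 3: at (0.68, 0.5392, -0.72), ∇g = (1.8, 5.0784, -7.2) → (0.68, 0.5392, -0.72) − 0.04·(1.8, 5.0784, -7.2) = (0.608, 0.336064, -0.432)
∂g/∂c at (0.608, 0.336064, -0.432) = -4.32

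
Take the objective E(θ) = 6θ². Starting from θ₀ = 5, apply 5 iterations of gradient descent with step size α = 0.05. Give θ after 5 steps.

0.0512

E′(θ) = 12θ
Step 1: E′(5) = 60; θ₁ = 5 − 0.05·60 = 2
Step 2: E′(2) = 24; θ₂ = 2 − 0.05·24 = 0.8
Step 3: E′(0.8) = 9.6; θ₃ = 0.8 − 0.05·9.6 = 0.32
Step 4: E′(0.32) = 3.84; θ₄ = 0.32 − 0.05·3.84 = 0.128
Step 5: E′(0.128) = 1.536; θ₅ = 0.128 − 0.05·1.536 = 0.0512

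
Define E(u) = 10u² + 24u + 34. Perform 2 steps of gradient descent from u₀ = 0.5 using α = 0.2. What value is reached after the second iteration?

E′(u) = 20u + 24
Step 1: E′(0.5) = 34; u₁ = 0.5 − 0.2·34 = -6.3
Step 2: E′(-6.3) = -102; u₂ = -6.3 − 0.2·(-102) = 14.1

14.1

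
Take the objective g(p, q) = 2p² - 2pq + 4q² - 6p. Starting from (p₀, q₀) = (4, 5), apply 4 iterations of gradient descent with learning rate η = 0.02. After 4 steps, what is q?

2.98779904

∇g = (4p - 2q - 6, -2p + 8q)
(p₁, q₁) = (4, 5) − 0.02·(0, 32) = (4, 4.36)
(p₂, q₂) = (4, 4.36) − 0.02·(1.28, 26.88) = (3.9744, 3.8224)
(p₃, q₃) = (3.9744, 3.8224) − 0.02·(2.2528, 22.6304) = (3.929344, 3.369792)
(p₄, q₄) = (3.929344, 3.369792) − 0.02·(2.977792, 19.099648) = (3.86978816, 2.98779904)
q = 2.98779904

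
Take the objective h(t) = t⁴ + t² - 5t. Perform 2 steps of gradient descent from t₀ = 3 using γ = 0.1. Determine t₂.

191.3956

h′(t) = 4t³ + 2t - 5
t₁ = 3 − 0.1·109 = -7.9
t₂ = -7.9 − 0.1·(-1992.956) = 191.3956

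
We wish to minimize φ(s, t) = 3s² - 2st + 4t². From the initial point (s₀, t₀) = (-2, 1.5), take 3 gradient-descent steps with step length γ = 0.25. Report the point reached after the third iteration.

(2.75, -4.4375)

∇φ = (6s - 2t, -2s + 8t)
(s₁, t₁) = (-2, 1.5) − 0.25·(-15, 16) = (1.75, -2.5)
(s₂, t₂) = (1.75, -2.5) − 0.25·(15.5, -23.5) = (-2.125, 3.375)
(s₃, t₃) = (-2.125, 3.375) − 0.25·(-19.5, 31.25) = (2.75, -4.4375)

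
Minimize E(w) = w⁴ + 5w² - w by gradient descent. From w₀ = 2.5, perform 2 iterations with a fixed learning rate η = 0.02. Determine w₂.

0.59947736

E′(w) = 4w³ + 10w - 1
Step 1: E′(2.5) = 86.5; w₁ = 2.5 − 0.02·86.5 = 0.77
Step 2: E′(0.77) = 8.526132; w₂ = 0.77 − 0.02·8.526132 = 0.59947736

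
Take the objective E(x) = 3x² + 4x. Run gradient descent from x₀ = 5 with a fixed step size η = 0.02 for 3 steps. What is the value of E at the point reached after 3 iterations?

E′(x) = 6x + 4
Step 1: E′(5) = 34; x₁ = 5 − 0.02·34 = 4.32
Step 2: E′(4.32) = 29.92; x₂ = 4.32 − 0.02·29.92 = 3.7216
Step 3: E′(3.7216) = 26.3296; x₃ = 3.7216 − 0.02·26.3296 = 3.195008
E(3.195008) = 43.404260360192

43.404260360192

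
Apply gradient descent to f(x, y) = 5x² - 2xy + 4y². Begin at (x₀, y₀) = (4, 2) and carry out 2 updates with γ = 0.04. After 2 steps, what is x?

∇f = (10x - 2y, -2x + 8y)
Step 1: at (4, 2), ∇f = (36, 8) → (4, 2) − 0.04·(36, 8) = (2.56, 1.68)
Step 2: at (2.56, 1.68), ∇f = (22.24, 8.32) → (2.56, 1.68) − 0.04·(22.24, 8.32) = (1.6704, 1.3472)
x = 1.6704

1.6704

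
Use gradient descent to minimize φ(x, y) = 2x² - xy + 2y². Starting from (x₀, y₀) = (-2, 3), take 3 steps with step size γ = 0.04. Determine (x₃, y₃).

∇φ = (4x - y, -x + 4y)
Step 1: at (-2, 3), ∇φ = (-11, 14) → (-2, 3) − 0.04·(-11, 14) = (-1.56, 2.44)
Step 2: at (-1.56, 2.44), ∇φ = (-8.68, 11.32) → (-1.56, 2.44) − 0.04·(-8.68, 11.32) = (-1.2128, 1.9872)
Step 3: at (-1.2128, 1.9872), ∇φ = (-6.8384, 9.1616) → (-1.2128, 1.9872) − 0.04·(-6.8384, 9.1616) = (-0.939264, 1.620736)

(-0.939264, 1.620736)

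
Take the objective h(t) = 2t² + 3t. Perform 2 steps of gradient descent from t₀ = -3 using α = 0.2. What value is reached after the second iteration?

h′(t) = 4t + 3
Step 1: h′(-3) = -9; t₁ = -3 − 0.2·(-9) = -1.2
Step 2: h′(-1.2) = -1.8; t₂ = -1.2 − 0.2·(-1.8) = -0.84

-0.84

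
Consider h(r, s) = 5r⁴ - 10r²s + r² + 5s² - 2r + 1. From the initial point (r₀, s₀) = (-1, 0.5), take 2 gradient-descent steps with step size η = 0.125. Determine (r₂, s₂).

∇h = (20r³ - 20rs + 2r - 2, -10r² + 10s)
Step 1: at (-1, 0.5), ∇h = (-14, -5) → (-1, 0.5) − 0.125·(-14, -5) = (0.75, 1.125)
Step 2: at (0.75, 1.125), ∇h = (-8.9375, 5.625) → (0.75, 1.125) − 0.125·(-8.9375, 5.625) = (1.8671875, 0.421875)

(1.8671875, 0.421875)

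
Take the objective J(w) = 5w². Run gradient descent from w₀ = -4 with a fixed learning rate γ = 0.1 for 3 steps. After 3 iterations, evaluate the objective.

J′(w) = 10w
Step 1: J′(-4) = -40; w₁ = -4 − 0.1·(-40) = 0
Step 2: J′(0) = 0; w₂ = 0 − 0.1·0 = 0
Step 3: J′(0) = 0; w₃ = 0 − 0.1·0 = 0
J(0) = 0

0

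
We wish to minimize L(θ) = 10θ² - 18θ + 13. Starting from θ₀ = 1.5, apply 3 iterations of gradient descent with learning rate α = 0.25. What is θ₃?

-37.5

L′(θ) = 20θ - 18
θ₁ = 1.5 − 0.25·12 = -1.5
θ₂ = -1.5 − 0.25·(-48) = 10.5
θ₃ = 10.5 − 0.25·192 = -37.5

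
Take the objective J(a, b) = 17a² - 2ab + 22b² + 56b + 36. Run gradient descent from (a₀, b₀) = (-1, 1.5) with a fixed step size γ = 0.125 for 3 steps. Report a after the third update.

∇J = (34a - 2b, -2a + 44b + 56)
(a₁, b₁) = (-1, 1.5) − 0.125·(-37, 124) = (3.625, -14)
(a₂, b₂) = (3.625, -14) − 0.125·(151.25, -567.25) = (-15.28125, 56.90625)
(a₃, b₃) = (-15.28125, 56.90625) − 0.125·(-633.375, 2590.4375) = (63.890625, -266.8984375)
a = 63.890625

63.890625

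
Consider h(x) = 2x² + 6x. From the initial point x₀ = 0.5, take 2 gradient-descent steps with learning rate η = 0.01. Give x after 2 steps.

0.3432

h′(x) = 4x + 6
x₁ = 0.5 − 0.01·8 = 0.42
x₂ = 0.42 − 0.01·7.68 = 0.3432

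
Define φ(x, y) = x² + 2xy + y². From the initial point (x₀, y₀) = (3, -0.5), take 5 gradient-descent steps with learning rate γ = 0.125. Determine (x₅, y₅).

(1.7890625, -1.7109375)

∇φ = (2x + 2y, 2x + 2y)
(x₁, y₁) = (3, -0.5) − 0.125·(5, 5) = (2.375, -1.125)
(x₂, y₂) = (2.375, -1.125) − 0.125·(2.5, 2.5) = (2.0625, -1.4375)
(x₃, y₃) = (2.0625, -1.4375) − 0.125·(1.25, 1.25) = (1.90625, -1.59375)
(x₄, y₄) = (1.90625, -1.59375) − 0.125·(0.625, 0.625) = (1.828125, -1.671875)
(x₅, y₅) = (1.828125, -1.671875) − 0.125·(0.3125, 0.3125) = (1.7890625, -1.7109375)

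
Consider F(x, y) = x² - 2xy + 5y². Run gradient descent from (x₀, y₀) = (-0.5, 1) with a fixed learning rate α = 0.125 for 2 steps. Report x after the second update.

-0.1875

∇F = (2x - 2y, -2x + 10y)
Step 1: at (-0.5, 1), ∇F = (-3, 11) → (-0.5, 1) − 0.125·(-3, 11) = (-0.125, -0.375)
Step 2: at (-0.125, -0.375), ∇F = (0.5, -3.5) → (-0.125, -0.375) − 0.125·(0.5, -3.5) = (-0.1875, 0.0625)
x = -0.1875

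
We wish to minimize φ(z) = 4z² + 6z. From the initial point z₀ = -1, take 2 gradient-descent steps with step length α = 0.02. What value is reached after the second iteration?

φ′(z) = 8z + 6
z₁ = -1 − 0.02·(-2) = -0.96
z₂ = -0.96 − 0.02·(-1.68) = -0.9264

-0.9264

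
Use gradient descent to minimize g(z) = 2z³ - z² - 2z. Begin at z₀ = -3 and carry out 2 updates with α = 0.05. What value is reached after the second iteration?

g′(z) = 6z² - 2z - 2
z₁ = -3 − 0.05·58 = -5.9
z₂ = -5.9 − 0.05·218.66 = -16.833

-16.833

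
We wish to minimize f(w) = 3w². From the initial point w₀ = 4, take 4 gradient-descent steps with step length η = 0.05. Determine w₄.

0.9604

f′(w) = 6w
Step 1: f′(4) = 24; w₁ = 4 − 0.05·24 = 2.8
Step 2: f′(2.8) = 16.8; w₂ = 2.8 − 0.05·16.8 = 1.96
Step 3: f′(1.96) = 11.76; w₃ = 1.96 − 0.05·11.76 = 1.372
Step 4: f′(1.372) = 8.232; w₄ = 1.372 − 0.05·8.232 = 0.9604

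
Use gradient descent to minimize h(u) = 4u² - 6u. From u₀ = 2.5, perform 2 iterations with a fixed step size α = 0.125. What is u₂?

0.75

h′(u) = 8u - 6
Step 1: h′(2.5) = 14; u₁ = 2.5 − 0.125·14 = 0.75
Step 2: h′(0.75) = 0; u₂ = 0.75 − 0.125·0 = 0.75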